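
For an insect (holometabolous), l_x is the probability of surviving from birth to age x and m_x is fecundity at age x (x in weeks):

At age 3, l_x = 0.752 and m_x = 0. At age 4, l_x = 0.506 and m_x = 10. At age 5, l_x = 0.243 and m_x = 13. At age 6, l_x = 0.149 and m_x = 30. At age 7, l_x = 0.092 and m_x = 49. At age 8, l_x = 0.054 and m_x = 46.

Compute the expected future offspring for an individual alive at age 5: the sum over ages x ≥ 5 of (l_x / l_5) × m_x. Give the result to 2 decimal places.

60.17

l_5 = 0.243. Conditional survival from age 5 to x is l_x / l_5.
  x=5: (0.243/0.243) × 13 = 13.0000
  x=6: (0.149/0.243) × 30 = 18.3951
  x=7: (0.092/0.243) × 49 = 18.5514
  x=8: (0.054/0.243) × 46 = 10.2222
Sum = 13.0000 + 18.3951 + 18.5514 + 10.2222 = 60.1687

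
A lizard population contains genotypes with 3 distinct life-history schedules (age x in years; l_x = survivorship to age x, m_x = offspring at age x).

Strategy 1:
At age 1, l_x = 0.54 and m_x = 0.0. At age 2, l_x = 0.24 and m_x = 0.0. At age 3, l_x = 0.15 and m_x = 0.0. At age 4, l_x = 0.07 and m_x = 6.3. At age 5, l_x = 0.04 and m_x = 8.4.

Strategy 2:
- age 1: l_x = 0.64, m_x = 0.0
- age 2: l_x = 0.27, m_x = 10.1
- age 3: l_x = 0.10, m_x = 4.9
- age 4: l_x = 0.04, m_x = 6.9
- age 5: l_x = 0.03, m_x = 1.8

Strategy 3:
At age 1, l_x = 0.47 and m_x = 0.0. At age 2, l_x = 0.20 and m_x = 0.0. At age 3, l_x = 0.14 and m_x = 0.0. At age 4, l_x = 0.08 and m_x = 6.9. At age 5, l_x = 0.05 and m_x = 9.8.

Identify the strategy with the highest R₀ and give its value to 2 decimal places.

Strategy 1: R₀ = 0.54×0.0 + 0.24×0.0 + 0.15×0.0 + 0.07×6.3 + 0.04×8.4 = 0.7770
Strategy 2: R₀ = 0.64×0.0 + 0.27×10.1 + 0.10×4.9 + 0.04×6.9 + 0.03×1.8 = 3.5470
Strategy 3: R₀ = 0.47×0.0 + 0.20×0.0 + 0.14×0.0 + 0.08×6.9 + 0.05×9.8 = 1.0420
Highest R₀: strategy 2 with 3.5470.

3.55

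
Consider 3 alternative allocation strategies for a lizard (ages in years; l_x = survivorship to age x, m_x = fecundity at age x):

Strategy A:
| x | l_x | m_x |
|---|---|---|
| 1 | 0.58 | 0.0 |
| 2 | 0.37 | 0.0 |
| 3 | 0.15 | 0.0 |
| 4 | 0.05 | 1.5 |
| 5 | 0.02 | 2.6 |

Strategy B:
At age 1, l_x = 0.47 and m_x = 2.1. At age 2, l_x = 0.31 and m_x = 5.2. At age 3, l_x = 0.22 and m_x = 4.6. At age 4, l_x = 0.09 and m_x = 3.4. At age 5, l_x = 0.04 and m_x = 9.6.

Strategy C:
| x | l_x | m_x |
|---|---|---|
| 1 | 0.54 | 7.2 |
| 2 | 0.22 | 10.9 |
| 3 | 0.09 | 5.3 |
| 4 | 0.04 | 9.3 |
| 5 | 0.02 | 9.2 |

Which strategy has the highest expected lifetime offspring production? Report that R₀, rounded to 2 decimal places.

7.32

Strategy A: R₀ = 0.58×0.0 + 0.37×0.0 + 0.15×0.0 + 0.05×1.5 + 0.02×2.6 = 0.1270
Strategy B: R₀ = 0.47×2.1 + 0.31×5.2 + 0.22×4.6 + 0.09×3.4 + 0.04×9.6 = 4.3010
Strategy C: R₀ = 0.54×7.2 + 0.22×10.9 + 0.09×5.3 + 0.04×9.3 + 0.02×9.2 = 7.3190
Highest R₀: strategy C with 7.3190.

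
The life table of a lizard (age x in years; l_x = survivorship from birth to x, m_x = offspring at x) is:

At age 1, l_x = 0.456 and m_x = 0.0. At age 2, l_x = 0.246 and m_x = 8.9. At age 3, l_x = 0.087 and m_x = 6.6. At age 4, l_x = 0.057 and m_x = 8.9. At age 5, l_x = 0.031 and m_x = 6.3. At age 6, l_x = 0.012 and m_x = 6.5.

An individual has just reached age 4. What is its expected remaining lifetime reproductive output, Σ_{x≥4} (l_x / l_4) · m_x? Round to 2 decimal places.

l_4 = 0.057. Conditional survival from age 4 to x is l_x / l_4.
  x=4: (0.057/0.057) × 8.9 = 8.9000
  x=5: (0.031/0.057) × 6.3 = 3.4263
  x=6: (0.012/0.057) × 6.5 = 1.3684
Sum = 8.9000 + 3.4263 + 1.3684 = 13.6947

13.69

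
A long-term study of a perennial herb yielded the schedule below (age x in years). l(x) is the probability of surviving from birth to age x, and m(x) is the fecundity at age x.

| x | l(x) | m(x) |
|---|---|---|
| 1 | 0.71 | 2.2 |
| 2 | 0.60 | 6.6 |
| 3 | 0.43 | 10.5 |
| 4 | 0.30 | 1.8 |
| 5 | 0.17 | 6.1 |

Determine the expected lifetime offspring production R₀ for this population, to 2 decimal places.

R₀ = Σ l(x) m(x):
  age 1: 0.71 × 2.2 = 1.5620
  age 2: 0.60 × 6.6 = 3.9600
  age 3: 0.43 × 10.5 = 4.5150
  age 4: 0.30 × 1.8 = 0.5400
  age 5: 0.17 × 6.1 = 1.0370
R₀ = 1.5620 + 3.9600 + 4.5150 + 0.5400 + 1.0370 = 11.6140

11.61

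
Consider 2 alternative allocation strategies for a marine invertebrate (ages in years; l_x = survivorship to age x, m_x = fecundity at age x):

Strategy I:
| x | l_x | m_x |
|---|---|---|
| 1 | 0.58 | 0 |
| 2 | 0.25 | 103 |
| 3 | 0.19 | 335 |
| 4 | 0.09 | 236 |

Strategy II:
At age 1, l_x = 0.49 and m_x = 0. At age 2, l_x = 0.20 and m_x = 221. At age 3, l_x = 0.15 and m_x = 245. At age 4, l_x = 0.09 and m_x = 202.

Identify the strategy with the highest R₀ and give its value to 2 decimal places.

110.64

Strategy I: R₀ = 0.58×0 + 0.25×103 + 0.19×335 + 0.09×236 = 110.6400
Strategy II: R₀ = 0.49×0 + 0.20×221 + 0.15×245 + 0.09×202 = 99.1300
Highest R₀: strategy I with 110.6400.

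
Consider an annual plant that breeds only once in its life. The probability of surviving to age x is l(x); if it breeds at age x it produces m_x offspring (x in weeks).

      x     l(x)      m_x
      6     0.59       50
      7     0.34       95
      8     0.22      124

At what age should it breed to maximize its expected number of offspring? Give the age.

Expected offspring if breeding at age x = l(x) × m_x:
  age 6: 0.59 × 50 = 29.500
  age 7: 0.34 × 95 = 32.300
  age 8: 0.22 × 124 = 27.280
Maximum at age 7 (32.300).

7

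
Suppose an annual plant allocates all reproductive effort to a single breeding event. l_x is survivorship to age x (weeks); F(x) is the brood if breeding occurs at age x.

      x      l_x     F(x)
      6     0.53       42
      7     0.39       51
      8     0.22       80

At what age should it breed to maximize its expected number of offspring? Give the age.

Expected offspring if breeding at age x = l_x × F(x):
  age 6: 0.53 × 42 = 22.260
  age 7: 0.39 × 51 = 19.890
  age 8: 0.22 × 80 = 17.600
Maximum at age 6 (22.260).

6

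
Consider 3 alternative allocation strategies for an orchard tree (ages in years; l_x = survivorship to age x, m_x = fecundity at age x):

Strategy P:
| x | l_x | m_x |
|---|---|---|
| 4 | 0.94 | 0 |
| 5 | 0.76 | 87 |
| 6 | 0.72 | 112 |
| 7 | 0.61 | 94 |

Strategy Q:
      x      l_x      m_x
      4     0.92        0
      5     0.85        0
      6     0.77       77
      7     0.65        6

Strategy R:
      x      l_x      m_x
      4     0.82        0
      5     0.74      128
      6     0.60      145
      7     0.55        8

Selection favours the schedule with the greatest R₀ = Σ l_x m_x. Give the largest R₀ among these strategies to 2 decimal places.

204.10

Strategy P: R₀ = 0.94×0 + 0.76×87 + 0.72×112 + 0.61×94 = 204.1000
Strategy Q: R₀ = 0.92×0 + 0.85×0 + 0.77×77 + 0.65×6 = 63.1900
Strategy R: R₀ = 0.82×0 + 0.74×128 + 0.60×145 + 0.55×8 = 186.1200
Highest R₀: strategy P with 204.1000.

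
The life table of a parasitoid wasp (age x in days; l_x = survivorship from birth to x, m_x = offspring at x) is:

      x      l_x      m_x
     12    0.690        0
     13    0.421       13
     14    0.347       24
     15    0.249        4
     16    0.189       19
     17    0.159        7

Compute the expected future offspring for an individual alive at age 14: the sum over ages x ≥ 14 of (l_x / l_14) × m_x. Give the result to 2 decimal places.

40.43

l_14 = 0.347. Conditional survival from age 14 to x is l_x / l_14.
  x=14: (0.347/0.347) × 24 = 24.0000
  x=15: (0.249/0.347) × 4 = 2.8703
  x=16: (0.189/0.347) × 19 = 10.3487
  x=17: (0.159/0.347) × 7 = 3.2075
Sum = 24.0000 + 2.8703 + 10.3487 + 3.2075 = 40.4265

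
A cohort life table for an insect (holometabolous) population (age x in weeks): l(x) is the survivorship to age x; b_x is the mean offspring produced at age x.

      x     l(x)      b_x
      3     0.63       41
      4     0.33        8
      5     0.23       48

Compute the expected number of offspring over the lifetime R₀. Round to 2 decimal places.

39.51

R₀ = Σ l(x) b_x:
  age 3: 0.63 × 41 = 25.8300
  age 4: 0.33 × 8 = 2.6400
  age 5: 0.23 × 48 = 11.0400
R₀ = 25.8300 + 2.6400 + 11.0400 = 39.5100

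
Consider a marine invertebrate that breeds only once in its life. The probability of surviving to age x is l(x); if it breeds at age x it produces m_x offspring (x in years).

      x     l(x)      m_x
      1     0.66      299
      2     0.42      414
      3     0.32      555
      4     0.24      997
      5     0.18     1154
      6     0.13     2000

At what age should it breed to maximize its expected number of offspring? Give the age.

6

Expected offspring if breeding at age x = l(x) × m_x:
  age 1: 0.66 × 299 = 197.340
  age 2: 0.42 × 414 = 173.880
  age 3: 0.32 × 555 = 177.600
  age 4: 0.24 × 997 = 239.280
  age 5: 0.18 × 1154 = 207.720
  age 6: 0.13 × 2000 = 260.000
Maximum at age 6 (260.000).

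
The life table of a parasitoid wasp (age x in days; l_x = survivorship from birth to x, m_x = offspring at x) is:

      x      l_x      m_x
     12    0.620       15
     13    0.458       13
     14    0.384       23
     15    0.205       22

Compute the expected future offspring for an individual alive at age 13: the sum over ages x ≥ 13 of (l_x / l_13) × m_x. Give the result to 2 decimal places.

l_13 = 0.458. Conditional survival from age 13 to x is l_x / l_13.
  x=13: (0.458/0.458) × 13 = 13.0000
  x=14: (0.384/0.458) × 23 = 19.2838
  x=15: (0.205/0.458) × 22 = 9.8472
Sum = 13.0000 + 19.2838 + 9.8472 = 42.1310

42.13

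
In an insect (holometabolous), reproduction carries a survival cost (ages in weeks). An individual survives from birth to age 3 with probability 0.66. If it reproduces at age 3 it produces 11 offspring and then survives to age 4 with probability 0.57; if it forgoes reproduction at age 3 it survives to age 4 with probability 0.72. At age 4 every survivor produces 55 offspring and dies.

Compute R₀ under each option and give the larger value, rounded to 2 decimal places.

breed at age 3: R₀ = 0.66 × (11 + 0.57 × 55) = 0.66 × 42.3500 = 27.9510
delay to age 4: R₀ = 0.66 × (0.72 × 55) = 0.66 × 39.6000 = 26.1360
Higher: breed at age 3 (27.9510).

27.95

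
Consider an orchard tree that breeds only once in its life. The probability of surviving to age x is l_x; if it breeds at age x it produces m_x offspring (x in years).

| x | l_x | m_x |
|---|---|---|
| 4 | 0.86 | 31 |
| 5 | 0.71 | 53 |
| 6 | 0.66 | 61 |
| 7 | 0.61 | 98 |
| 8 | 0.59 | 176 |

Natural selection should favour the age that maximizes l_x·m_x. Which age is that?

8

Expected offspring if breeding at age x = l_x × m_x:
  age 4: 0.86 × 31 = 26.660
  age 5: 0.71 × 53 = 37.630
  age 6: 0.66 × 61 = 40.260
  age 7: 0.61 × 98 = 59.780
  age 8: 0.59 × 176 = 103.840
Maximum at age 8 (103.840).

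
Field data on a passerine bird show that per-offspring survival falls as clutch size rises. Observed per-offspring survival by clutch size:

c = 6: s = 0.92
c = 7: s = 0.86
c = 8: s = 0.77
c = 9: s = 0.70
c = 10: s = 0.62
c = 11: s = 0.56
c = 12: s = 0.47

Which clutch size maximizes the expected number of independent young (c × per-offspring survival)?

9

Expected independent young = c × s(c):
  c=6: 6 × 0.92 = 5.520
  c=7: 7 × 0.86 = 6.020
  c=8: 8 × 0.77 = 6.160
  c=9: 9 × 0.70 = 6.300
  c=10: 10 × 0.62 = 6.200
  c=11: 11 × 0.56 = 6.160
  c=12: 12 × 0.47 = 5.640
Maximum at c = 9 (6.300 independent young).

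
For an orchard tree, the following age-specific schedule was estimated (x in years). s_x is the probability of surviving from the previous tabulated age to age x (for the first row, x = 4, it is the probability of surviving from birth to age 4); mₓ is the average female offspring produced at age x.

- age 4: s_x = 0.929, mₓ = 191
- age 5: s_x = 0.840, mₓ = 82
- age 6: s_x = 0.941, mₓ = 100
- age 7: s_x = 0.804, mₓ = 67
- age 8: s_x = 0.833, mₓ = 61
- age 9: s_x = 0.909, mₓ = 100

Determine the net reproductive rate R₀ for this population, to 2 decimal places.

Survivorship from birth: l_x = s_4·s_5·…·s_x.
  l_4 = 0.92900
  l_5 = 0.78036
  l_6 = 0.73432
  l_7 = 0.59039
  l_8 = 0.49180
  l_9 = 0.44704
R₀ = Σ l_x mₓ:
  age 4: 0.92900 × 191 = 177.4390
  age 5: 0.78036 × 82 = 63.9895
  age 6: 0.73432 × 100 = 73.4320
  age 7: 0.59039 × 67 = 39.5561
  age 8: 0.49180 × 61 = 29.9998
  age 9: 0.44704 × 100 = 44.7040
R₀ = 177.4390 + 63.9895 + 73.4320 + 39.5561 + 29.9998 + 44.7040 = 429.1205

429.12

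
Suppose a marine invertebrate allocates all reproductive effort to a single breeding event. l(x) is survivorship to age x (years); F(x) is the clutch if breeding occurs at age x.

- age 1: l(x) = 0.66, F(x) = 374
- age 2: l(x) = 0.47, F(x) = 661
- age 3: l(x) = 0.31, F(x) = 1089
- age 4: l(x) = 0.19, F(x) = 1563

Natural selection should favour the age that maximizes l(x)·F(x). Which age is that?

Expected offspring if breeding at age x = l(x) × F(x):
  age 1: 0.66 × 374 = 246.840
  age 2: 0.47 × 661 = 310.670
  age 3: 0.31 × 1089 = 337.590
  age 4: 0.19 × 1563 = 296.970
Maximum at age 3 (337.590).

3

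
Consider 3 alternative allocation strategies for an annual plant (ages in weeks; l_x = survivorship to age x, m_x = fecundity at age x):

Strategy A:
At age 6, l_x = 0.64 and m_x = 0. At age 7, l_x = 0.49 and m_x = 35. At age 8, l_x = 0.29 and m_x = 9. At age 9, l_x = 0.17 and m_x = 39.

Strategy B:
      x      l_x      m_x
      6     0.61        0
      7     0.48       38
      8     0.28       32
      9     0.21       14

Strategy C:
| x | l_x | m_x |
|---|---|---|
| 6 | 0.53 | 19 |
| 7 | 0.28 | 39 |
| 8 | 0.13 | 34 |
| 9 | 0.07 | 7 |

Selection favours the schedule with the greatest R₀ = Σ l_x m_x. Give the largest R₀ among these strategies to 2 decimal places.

Strategy A: R₀ = 0.64×0 + 0.49×35 + 0.29×9 + 0.17×39 = 26.3900
Strategy B: R₀ = 0.61×0 + 0.48×38 + 0.28×32 + 0.21×14 = 30.1400
Strategy C: R₀ = 0.53×19 + 0.28×39 + 0.13×34 + 0.07×7 = 25.9000
Highest R₀: strategy B with 30.1400.

30.14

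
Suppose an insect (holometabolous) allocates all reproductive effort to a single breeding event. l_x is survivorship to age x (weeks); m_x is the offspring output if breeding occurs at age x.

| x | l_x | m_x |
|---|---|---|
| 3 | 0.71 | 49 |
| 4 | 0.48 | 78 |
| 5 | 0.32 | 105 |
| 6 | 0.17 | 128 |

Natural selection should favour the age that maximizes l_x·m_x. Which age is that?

Expected offspring if breeding at age x = l_x × m_x:
  age 3: 0.71 × 49 = 34.790
  age 4: 0.48 × 78 = 37.440
  age 5: 0.32 × 105 = 33.600
  age 6: 0.17 × 128 = 21.760
Maximum at age 4 (37.440).

4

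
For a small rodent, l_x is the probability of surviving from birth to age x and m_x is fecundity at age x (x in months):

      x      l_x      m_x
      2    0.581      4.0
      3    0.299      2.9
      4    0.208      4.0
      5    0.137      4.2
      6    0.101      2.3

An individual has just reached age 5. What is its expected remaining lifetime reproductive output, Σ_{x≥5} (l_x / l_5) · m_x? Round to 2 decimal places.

5.90

l_5 = 0.137. Conditional survival from age 5 to x is l_x / l_5.
  x=5: (0.137/0.137) × 4.2 = 4.2000
  x=6: (0.101/0.137) × 2.3 = 1.6956
Sum = 4.2000 + 1.6956 = 5.8956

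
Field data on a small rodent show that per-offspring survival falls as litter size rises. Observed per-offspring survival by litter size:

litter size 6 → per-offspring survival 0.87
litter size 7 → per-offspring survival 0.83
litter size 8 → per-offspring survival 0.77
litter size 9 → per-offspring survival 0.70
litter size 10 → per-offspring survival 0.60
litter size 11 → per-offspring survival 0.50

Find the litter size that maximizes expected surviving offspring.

Expected surviving offspring = c × s(c):
  c=6: 6 × 0.87 = 5.220
  c=7: 7 × 0.83 = 5.810
  c=8: 8 × 0.77 = 6.160
  c=9: 9 × 0.70 = 6.300
  c=10: 10 × 0.60 = 6.000
  c=11: 11 × 0.50 = 5.500
Maximum at c = 9 (6.300 surviving offspring).

9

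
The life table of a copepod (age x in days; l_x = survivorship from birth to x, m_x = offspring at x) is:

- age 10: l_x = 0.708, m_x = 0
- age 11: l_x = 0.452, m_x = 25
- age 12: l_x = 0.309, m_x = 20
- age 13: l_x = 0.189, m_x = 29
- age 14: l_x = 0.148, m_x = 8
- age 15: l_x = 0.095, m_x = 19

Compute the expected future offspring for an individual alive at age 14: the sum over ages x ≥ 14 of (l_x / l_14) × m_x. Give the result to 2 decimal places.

20.20

l_14 = 0.148. Conditional survival from age 14 to x is l_x / l_14.
  x=14: (0.148/0.148) × 8 = 8.0000
  x=15: (0.095/0.148) × 19 = 12.1959
Sum = 8.0000 + 12.1959 = 20.1959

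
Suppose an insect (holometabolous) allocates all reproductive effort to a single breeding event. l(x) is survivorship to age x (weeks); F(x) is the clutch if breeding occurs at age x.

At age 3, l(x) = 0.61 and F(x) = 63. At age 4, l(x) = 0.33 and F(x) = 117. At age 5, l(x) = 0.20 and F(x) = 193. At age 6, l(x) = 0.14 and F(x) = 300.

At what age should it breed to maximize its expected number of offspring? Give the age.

6

Expected offspring if breeding at age x = l(x) × F(x):
  age 3: 0.61 × 63 = 38.430
  age 4: 0.33 × 117 = 38.610
  age 5: 0.20 × 193 = 38.600
  age 6: 0.14 × 300 = 42.000
Maximum at age 6 (42.000).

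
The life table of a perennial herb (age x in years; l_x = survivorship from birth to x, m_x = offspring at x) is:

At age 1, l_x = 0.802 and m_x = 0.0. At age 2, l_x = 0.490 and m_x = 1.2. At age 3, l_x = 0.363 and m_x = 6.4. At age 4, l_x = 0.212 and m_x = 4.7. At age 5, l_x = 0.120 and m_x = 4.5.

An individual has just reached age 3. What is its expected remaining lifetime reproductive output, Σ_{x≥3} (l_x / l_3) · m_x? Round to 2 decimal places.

10.63

l_3 = 0.363. Conditional survival from age 3 to x is l_x / l_3.
  x=3: (0.363/0.363) × 6.4 = 6.4000
  x=4: (0.212/0.363) × 4.7 = 2.7449
  x=5: (0.120/0.363) × 4.5 = 1.4876
Sum = 6.4000 + 2.7449 + 1.4876 = 10.6325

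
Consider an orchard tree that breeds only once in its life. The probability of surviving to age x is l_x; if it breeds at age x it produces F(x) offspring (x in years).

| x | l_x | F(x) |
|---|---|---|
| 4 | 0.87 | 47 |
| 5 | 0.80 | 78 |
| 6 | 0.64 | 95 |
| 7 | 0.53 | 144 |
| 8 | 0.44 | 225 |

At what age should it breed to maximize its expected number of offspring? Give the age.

8

Expected offspring if breeding at age x = l_x × F(x):
  age 4: 0.87 × 47 = 40.890
  age 5: 0.80 × 78 = 62.400
  age 6: 0.64 × 95 = 60.800
  age 7: 0.53 × 144 = 76.320
  age 8: 0.44 × 225 = 99.000
Maximum at age 8 (99.000).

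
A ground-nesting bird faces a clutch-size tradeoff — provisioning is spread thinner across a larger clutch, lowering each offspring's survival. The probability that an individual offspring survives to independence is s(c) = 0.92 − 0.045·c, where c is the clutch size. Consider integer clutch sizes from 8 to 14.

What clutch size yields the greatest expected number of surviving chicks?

10

Expected surviving chicks = c × s(c):
  c=8: 8 × 0.560 = 4.480
  c=9: 9 × 0.515 = 4.635
  c=10: 10 × 0.470 = 4.700
  c=11: 11 × 0.425 = 4.675
  c=12: 12 × 0.380 = 4.560
  c=13: 13 × 0.335 = 4.355
  c=14: 14 × 0.290 = 4.060
Maximum at c = 10 (4.700 surviving chicks).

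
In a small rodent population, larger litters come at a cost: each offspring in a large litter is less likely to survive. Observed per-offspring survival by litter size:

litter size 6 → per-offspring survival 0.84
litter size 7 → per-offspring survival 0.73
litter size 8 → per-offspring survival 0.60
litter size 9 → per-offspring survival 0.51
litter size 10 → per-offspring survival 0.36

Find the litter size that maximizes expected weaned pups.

Expected weaned pups = c × s(c):
  c=6: 6 × 0.84 = 5.040
  c=7: 7 × 0.73 = 5.110
  c=8: 8 × 0.60 = 4.800
  c=9: 9 × 0.51 = 4.590
  c=10: 10 × 0.36 = 3.600
Maximum at c = 7 (5.110 weaned pups).

7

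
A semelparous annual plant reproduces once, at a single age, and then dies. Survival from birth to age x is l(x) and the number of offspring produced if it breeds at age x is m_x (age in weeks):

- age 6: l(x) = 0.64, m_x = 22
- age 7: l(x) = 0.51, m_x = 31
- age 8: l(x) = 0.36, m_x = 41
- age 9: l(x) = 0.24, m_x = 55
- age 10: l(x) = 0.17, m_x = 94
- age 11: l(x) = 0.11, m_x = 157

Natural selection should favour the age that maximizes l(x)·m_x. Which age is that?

11

Expected offspring if breeding at age x = l(x) × m_x:
  age 6: 0.64 × 22 = 14.080
  age 7: 0.51 × 31 = 15.810
  age 8: 0.36 × 41 = 14.760
  age 9: 0.24 × 55 = 13.200
  age 10: 0.17 × 94 = 15.980
  age 11: 0.11 × 157 = 17.270
Maximum at age 11 (17.270).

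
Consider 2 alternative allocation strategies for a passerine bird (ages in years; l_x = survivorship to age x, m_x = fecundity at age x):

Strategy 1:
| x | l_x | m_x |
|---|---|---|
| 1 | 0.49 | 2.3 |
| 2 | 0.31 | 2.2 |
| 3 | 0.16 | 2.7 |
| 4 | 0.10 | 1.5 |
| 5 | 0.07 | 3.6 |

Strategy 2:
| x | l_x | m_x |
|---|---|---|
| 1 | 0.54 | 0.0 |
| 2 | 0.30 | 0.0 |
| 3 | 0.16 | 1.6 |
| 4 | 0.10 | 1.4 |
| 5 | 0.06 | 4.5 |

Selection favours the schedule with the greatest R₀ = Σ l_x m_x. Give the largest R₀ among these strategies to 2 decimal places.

Strategy 1: R₀ = 0.49×2.3 + 0.31×2.2 + 0.16×2.7 + 0.10×1.5 + 0.07×3.6 = 2.6430
Strategy 2: R₀ = 0.54×0.0 + 0.30×0.0 + 0.16×1.6 + 0.10×1.4 + 0.06×4.5 = 0.6660
Highest R₀: strategy 1 with 2.6430.

2.64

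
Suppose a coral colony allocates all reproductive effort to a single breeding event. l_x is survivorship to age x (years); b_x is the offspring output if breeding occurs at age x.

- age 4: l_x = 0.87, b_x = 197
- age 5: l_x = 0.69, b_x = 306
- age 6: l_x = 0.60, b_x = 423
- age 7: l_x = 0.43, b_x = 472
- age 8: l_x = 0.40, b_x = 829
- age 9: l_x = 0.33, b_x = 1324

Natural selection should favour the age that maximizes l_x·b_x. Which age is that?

Expected offspring if breeding at age x = l_x × b_x:
  age 4: 0.87 × 197 = 171.390
  age 5: 0.69 × 306 = 211.140
  age 6: 0.60 × 423 = 253.800
  age 7: 0.43 × 472 = 202.960
  age 8: 0.40 × 829 = 331.600
  age 9: 0.33 × 1324 = 436.920
Maximum at age 9 (436.920).

9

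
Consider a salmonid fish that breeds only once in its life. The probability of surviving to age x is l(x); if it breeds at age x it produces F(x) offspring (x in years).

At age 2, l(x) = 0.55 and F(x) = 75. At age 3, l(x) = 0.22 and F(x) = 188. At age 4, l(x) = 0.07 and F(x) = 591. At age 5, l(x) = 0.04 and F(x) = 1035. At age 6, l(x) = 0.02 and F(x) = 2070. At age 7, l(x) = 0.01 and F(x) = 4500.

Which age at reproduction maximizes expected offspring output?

Expected offspring if breeding at age x = l(x) × F(x):
  age 2: 0.55 × 75 = 41.250
  age 3: 0.22 × 188 = 41.360
  age 4: 0.07 × 591 = 41.370
  age 5: 0.04 × 1035 = 41.400
  age 6: 0.02 × 2070 = 41.400
  age 7: 0.01 × 4500 = 45.000
Maximum at age 7 (45.000).

7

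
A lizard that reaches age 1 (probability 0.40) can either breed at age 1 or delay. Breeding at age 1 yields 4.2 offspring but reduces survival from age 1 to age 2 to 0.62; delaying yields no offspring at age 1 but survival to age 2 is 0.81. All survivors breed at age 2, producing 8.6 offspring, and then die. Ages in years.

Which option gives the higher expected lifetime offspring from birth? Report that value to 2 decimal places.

breed at age 1: R₀ = 0.40 × (4.2 + 0.62 × 8.6) = 0.40 × 9.5320 = 3.8128
delay to age 2: R₀ = 0.40 × (0.81 × 8.6) = 0.40 × 6.9660 = 2.7864
Higher: breed at age 1 (3.8128).

3.81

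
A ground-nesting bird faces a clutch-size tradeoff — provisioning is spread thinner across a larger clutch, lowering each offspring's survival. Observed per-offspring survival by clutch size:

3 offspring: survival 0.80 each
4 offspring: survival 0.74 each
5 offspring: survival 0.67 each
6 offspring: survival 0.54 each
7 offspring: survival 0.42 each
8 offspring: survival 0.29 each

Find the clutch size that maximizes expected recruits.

Expected recruits = c × s(c):
  c=3: 3 × 0.80 = 2.400
  c=4: 4 × 0.74 = 2.960
  c=5: 5 × 0.67 = 3.350
  c=6: 6 × 0.54 = 3.240
  c=7: 7 × 0.42 = 2.940
  c=8: 8 × 0.29 = 2.320
Maximum at c = 5 (3.350 recruits).

5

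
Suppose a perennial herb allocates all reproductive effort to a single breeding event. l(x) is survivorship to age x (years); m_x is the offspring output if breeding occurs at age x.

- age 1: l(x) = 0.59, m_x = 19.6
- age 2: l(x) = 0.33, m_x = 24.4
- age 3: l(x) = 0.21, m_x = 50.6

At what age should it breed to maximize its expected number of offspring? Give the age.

1

Expected offspring if breeding at age x = l(x) × m_x:
  age 1: 0.59 × 19.6 = 11.564
  age 2: 0.33 × 24.4 = 8.052
  age 3: 0.21 × 50.6 = 10.626
Maximum at age 1 (11.564).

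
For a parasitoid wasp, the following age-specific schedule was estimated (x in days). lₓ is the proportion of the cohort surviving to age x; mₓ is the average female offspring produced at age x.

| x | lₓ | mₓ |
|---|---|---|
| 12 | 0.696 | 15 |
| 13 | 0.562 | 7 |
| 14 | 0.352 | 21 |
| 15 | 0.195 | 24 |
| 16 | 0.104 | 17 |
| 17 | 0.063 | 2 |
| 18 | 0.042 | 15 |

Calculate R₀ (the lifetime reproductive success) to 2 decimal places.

28.97

R₀ = Σ lₓ mₓ:
  age 12: 0.696 × 15 = 10.4400
  age 13: 0.562 × 7 = 3.9340
  age 14: 0.352 × 21 = 7.3920
  age 15: 0.195 × 24 = 4.6800
  age 16: 0.104 × 17 = 1.7680
  age 17: 0.063 × 2 = 0.1260
  age 18: 0.042 × 15 = 0.6300
R₀ = 10.4400 + 3.9340 + 7.3920 + 4.6800 + 1.7680 + 0.1260 + 0.6300 = 28.9700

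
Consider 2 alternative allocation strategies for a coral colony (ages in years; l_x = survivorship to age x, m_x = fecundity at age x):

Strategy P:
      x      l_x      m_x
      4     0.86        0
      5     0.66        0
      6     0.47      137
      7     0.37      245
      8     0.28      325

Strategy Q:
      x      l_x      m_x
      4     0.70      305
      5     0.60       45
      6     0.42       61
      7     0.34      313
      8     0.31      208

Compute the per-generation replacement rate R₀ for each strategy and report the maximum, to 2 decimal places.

437.02

Strategy P: R₀ = 0.86×0 + 0.66×0 + 0.47×137 + 0.37×245 + 0.28×325 = 246.0400
Strategy Q: R₀ = 0.70×305 + 0.60×45 + 0.42×61 + 0.34×313 + 0.31×208 = 437.0200
Highest R₀: strategy Q with 437.0200.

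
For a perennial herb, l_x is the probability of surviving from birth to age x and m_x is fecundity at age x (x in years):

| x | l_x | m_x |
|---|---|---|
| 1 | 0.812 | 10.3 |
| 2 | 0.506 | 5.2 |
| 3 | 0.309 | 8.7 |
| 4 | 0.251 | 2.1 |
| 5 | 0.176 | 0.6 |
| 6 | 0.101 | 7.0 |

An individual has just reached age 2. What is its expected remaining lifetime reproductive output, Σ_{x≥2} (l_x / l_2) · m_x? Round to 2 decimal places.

l_2 = 0.506. Conditional survival from age 2 to x is l_x / l_2.
  x=2: (0.506/0.506) × 5.2 = 5.2000
  x=3: (0.309/0.506) × 8.7 = 5.3128
  x=4: (0.251/0.506) × 2.1 = 1.0417
  x=5: (0.176/0.506) × 0.6 = 0.2087
  x=6: (0.101/0.506) × 7.0 = 1.3972
Sum = 5.2000 + 5.3128 + 1.0417 + 0.2087 + 1.3972 = 13.1605

13.16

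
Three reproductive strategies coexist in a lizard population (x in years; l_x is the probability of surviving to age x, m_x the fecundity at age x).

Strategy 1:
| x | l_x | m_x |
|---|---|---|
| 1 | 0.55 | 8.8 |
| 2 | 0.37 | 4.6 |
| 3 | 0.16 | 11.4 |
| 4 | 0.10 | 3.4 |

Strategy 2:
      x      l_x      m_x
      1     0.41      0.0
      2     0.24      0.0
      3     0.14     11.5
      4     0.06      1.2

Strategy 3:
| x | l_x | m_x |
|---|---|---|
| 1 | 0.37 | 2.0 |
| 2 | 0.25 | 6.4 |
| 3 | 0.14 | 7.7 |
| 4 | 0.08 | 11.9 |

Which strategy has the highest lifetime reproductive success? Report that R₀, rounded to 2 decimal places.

8.71

Strategy 1: R₀ = 0.55×8.8 + 0.37×4.6 + 0.16×11.4 + 0.10×3.4 = 8.7060
Strategy 2: R₀ = 0.41×0.0 + 0.24×0.0 + 0.14×11.5 + 0.06×1.2 = 1.6820
Strategy 3: R₀ = 0.37×2.0 + 0.25×6.4 + 0.14×7.7 + 0.08×11.9 = 4.3700
Highest R₀: strategy 1 with 8.7060.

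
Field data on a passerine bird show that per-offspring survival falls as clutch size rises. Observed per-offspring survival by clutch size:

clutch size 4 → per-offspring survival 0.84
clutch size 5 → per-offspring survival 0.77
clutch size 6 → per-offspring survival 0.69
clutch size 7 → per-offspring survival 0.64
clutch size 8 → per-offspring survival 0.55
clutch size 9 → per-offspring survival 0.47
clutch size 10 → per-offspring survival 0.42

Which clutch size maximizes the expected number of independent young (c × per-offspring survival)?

Expected independent young = c × s(c):
  c=4: 4 × 0.84 = 3.360
  c=5: 5 × 0.77 = 3.850
  c=6: 6 × 0.69 = 4.140
  c=7: 7 × 0.64 = 4.480
  c=8: 8 × 0.55 = 4.400
  c=9: 9 × 0.47 = 4.230
  c=10: 10 × 0.42 = 4.200
Maximum at c = 7 (4.480 independent young).

7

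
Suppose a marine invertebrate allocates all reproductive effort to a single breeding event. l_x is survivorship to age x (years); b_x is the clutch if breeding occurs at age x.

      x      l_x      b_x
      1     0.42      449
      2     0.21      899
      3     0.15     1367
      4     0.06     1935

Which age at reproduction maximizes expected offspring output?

3

Expected offspring if breeding at age x = l_x × b_x:
  age 1: 0.42 × 449 = 188.580
  age 2: 0.21 × 899 = 188.790
  age 3: 0.15 × 1367 = 205.050
  age 4: 0.06 × 1935 = 116.100
Maximum at age 3 (205.050).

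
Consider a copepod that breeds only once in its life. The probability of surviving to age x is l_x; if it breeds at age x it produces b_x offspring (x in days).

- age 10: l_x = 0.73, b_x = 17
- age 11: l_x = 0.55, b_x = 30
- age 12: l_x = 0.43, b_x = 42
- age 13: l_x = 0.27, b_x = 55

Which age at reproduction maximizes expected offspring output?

Expected offspring if breeding at age x = l_x × b_x:
  age 10: 0.73 × 17 = 12.410
  age 11: 0.55 × 30 = 16.500
  age 12: 0.43 × 42 = 18.060
  age 13: 0.27 × 55 = 14.850
Maximum at age 12 (18.060).

12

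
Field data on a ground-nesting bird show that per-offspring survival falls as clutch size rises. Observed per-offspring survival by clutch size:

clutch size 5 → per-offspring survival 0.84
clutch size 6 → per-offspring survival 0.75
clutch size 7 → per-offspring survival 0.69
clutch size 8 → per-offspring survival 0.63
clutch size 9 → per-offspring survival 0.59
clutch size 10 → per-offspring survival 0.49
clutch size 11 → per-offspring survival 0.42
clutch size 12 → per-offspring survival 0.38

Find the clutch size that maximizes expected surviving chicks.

9

Expected surviving chicks = c × s(c):
  c=5: 5 × 0.84 = 4.200
  c=6: 6 × 0.75 = 4.500
  c=7: 7 × 0.69 = 4.830
  c=8: 8 × 0.63 = 5.040
  c=9: 9 × 0.59 = 5.310
  c=10: 10 × 0.49 = 4.900
  c=11: 11 × 0.42 = 4.620
  c=12: 12 × 0.38 = 4.560
Maximum at c = 9 (5.310 surviving chicks).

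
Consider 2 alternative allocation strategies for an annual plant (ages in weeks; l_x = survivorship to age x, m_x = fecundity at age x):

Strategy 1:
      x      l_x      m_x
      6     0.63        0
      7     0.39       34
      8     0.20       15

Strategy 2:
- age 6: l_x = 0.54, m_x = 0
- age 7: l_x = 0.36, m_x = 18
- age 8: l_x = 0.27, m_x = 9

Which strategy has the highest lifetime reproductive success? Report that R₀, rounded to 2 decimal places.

Strategy 1: R₀ = 0.63×0 + 0.39×34 + 0.20×15 = 16.2600
Strategy 2: R₀ = 0.54×0 + 0.36×18 + 0.27×9 = 8.9100
Highest R₀: strategy 1 with 16.2600.

16.26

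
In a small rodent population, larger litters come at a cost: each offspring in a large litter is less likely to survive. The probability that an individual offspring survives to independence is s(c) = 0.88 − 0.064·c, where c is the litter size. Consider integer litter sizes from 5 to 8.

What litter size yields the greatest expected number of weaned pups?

7

Expected weaned pups = c × s(c):
  c=5: 5 × 0.560 = 2.800
  c=6: 6 × 0.496 = 2.976
  c=7: 7 × 0.432 = 3.024
  c=8: 8 × 0.368 = 2.944
Maximum at c = 7 (3.024 weaned pups).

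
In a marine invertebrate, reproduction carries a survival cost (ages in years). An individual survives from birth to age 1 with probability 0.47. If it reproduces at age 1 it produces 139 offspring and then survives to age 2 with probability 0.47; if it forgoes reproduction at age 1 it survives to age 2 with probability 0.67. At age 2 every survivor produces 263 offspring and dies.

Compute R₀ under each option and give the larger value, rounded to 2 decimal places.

breed at age 1: R₀ = 0.47 × (139 + 0.47 × 263) = 0.47 × 262.6100 = 123.4267
delay to age 2: R₀ = 0.47 × (0.67 × 263) = 0.47 × 176.2100 = 82.8187
Higher: breed at age 1 (123.4267).

123.43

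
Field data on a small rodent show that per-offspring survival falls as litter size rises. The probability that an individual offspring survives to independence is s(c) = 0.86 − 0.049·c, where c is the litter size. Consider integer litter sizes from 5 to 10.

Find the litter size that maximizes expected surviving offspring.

Expected surviving offspring = c × s(c):
  c=5: 5 × 0.615 = 3.075
  c=6: 6 × 0.566 = 3.396
  c=7: 7 × 0.517 = 3.619
  c=8: 8 × 0.468 = 3.744
  c=9: 9 × 0.419 = 3.771
  c=10: 10 × 0.370 = 3.700
Maximum at c = 9 (3.771 surviving offspring).

9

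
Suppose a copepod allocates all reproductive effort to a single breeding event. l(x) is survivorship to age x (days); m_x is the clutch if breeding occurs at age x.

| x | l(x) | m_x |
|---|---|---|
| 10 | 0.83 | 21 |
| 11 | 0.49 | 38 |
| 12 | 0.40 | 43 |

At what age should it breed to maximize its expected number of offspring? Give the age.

11

Expected offspring if breeding at age x = l(x) × m_x:
  age 10: 0.83 × 21 = 17.430
  age 11: 0.49 × 38 = 18.620
  age 12: 0.40 × 43 = 17.200
Maximum at age 11 (18.620).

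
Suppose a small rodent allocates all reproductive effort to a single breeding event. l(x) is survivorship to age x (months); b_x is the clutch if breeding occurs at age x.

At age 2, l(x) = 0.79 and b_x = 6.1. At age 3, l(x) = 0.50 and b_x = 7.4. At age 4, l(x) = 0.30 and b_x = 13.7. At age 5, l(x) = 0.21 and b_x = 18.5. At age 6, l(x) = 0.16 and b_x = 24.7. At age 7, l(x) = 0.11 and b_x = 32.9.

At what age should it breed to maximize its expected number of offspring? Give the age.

Expected offspring if breeding at age x = l(x) × b_x:
  age 2: 0.79 × 6.1 = 4.819
  age 3: 0.50 × 7.4 = 3.700
  age 4: 0.30 × 13.7 = 4.110
  age 5: 0.21 × 18.5 = 3.885
  age 6: 0.16 × 24.7 = 3.952
  age 7: 0.11 × 32.9 = 3.619
Maximum at age 2 (4.819).

2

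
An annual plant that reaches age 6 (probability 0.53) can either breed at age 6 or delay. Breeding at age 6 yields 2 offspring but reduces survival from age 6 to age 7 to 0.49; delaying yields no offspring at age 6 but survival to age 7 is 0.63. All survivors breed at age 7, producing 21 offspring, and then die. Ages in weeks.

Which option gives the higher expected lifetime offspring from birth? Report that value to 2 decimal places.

7.01

breed at age 6: R₀ = 0.53 × (2 + 0.49 × 21) = 0.53 × 12.2900 = 6.5137
delay to age 7: R₀ = 0.53 × (0.63 × 21) = 0.53 × 13.2300 = 7.0119
Higher: delay to age 7 (7.0119).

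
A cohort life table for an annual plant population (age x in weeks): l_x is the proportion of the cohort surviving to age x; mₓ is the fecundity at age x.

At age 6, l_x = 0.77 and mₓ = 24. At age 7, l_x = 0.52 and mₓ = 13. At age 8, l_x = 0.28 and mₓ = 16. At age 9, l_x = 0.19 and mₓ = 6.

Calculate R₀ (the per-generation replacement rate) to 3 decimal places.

R₀ = Σ l_x mₓ:
  age 6: 0.77 × 24 = 18.4800
  age 7: 0.52 × 13 = 6.7600
  age 8: 0.28 × 16 = 4.4800
  age 9: 0.19 × 6 = 1.1400
R₀ = 18.4800 + 6.7600 + 4.4800 + 1.1400 = 30.8600

30.860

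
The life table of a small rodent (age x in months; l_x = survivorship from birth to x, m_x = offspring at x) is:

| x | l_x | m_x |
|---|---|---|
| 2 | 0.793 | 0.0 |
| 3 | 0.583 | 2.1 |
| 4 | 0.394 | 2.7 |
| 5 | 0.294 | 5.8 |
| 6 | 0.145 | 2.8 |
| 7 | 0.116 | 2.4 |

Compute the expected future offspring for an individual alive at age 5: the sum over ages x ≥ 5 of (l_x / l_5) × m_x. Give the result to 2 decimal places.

8.13

l_5 = 0.294. Conditional survival from age 5 to x is l_x / l_5.
  x=5: (0.294/0.294) × 5.8 = 5.8000
  x=6: (0.145/0.294) × 2.8 = 1.3810
  x=7: (0.116/0.294) × 2.4 = 0.9469
Sum = 5.8000 + 1.3810 + 0.9469 = 8.1279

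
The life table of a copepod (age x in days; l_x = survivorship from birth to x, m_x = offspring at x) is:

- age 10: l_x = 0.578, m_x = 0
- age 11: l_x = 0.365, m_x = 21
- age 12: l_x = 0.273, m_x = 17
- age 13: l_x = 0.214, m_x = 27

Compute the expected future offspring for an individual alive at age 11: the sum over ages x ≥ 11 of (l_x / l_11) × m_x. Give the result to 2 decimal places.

l_11 = 0.365. Conditional survival from age 11 to x is l_x / l_11.
  x=11: (0.365/0.365) × 21 = 21.0000
  x=12: (0.273/0.365) × 17 = 12.7151
  x=13: (0.214/0.365) × 27 = 15.8301
Sum = 21.0000 + 12.7151 + 15.8301 = 49.5452

49.55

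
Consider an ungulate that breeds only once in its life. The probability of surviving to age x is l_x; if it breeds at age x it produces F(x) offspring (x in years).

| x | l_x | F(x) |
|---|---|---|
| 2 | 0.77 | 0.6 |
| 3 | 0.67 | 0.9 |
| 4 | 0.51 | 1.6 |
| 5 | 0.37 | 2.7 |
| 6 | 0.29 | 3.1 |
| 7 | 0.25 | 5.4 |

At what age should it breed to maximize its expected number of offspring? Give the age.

Expected offspring if breeding at age x = l_x × F(x):
  age 2: 0.77 × 0.6 = 0.462
  age 3: 0.67 × 0.9 = 0.603
  age 4: 0.51 × 1.6 = 0.816
  age 5: 0.37 × 2.7 = 0.999
  age 6: 0.29 × 3.1 = 0.899
  age 7: 0.25 × 5.4 = 1.350
Maximum at age 7 (1.350).

7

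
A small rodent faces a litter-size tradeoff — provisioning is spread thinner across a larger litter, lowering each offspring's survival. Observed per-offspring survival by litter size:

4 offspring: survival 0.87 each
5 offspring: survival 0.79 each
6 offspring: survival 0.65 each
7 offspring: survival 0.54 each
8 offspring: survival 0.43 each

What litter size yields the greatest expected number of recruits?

5

Expected recruits = c × s(c):
  c=4: 4 × 0.87 = 3.480
  c=5: 5 × 0.79 = 3.950
  c=6: 6 × 0.65 = 3.900
  c=7: 7 × 0.54 = 3.780
  c=8: 8 × 0.43 = 3.440
Maximum at c = 5 (3.950 recruits).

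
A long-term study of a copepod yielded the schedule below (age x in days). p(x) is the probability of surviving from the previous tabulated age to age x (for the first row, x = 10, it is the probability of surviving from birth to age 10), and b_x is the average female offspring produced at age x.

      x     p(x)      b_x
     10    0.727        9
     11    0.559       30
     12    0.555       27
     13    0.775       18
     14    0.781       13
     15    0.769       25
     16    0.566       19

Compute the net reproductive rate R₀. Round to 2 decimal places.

Survivorship from birth: l_x = p_10·p_11·…·p_x.
  l_10 = 0.72700
  l_11 = 0.40639
  l_12 = 0.22555
  l_13 = 0.17480
  l_14 = 0.13652
  l_15 = 0.10498
  l_16 = 0.05942
R₀ = Σ l_x b_x:
  age 10: 0.72700 × 9 = 6.5430
  age 11: 0.40639 × 30 = 12.1917
  age 12: 0.22555 × 27 = 6.0899
  age 13: 0.17480 × 18 = 3.1464
  age 14: 0.13652 × 13 = 1.7748
  age 15: 0.10498 × 25 = 2.6245
  age 16: 0.05942 × 19 = 1.1290
R₀ = 6.5430 + 12.1917 + 6.0899 + 3.1464 + 1.7748 + 2.6245 + 1.1290 = 33.4992

33.50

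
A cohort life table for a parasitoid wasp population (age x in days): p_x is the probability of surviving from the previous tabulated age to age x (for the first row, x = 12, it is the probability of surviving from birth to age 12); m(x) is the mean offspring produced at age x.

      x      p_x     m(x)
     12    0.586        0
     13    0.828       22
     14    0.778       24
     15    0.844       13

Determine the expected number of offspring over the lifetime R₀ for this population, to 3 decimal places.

Survivorship from birth: l_x = p_12·p_13·…·p_x.
  l_12 = 0.58600
  l_13 = 0.48521
  l_14 = 0.37749
  l_15 = 0.31860
R₀ = Σ l_x m(x):
  age 12: 0.58600 × 0 = 0.0000
  age 13: 0.48521 × 22 = 10.6746
  age 14: 0.37749 × 24 = 9.0598
  age 15: 0.31860 × 13 = 4.1418
R₀ = 0.0000 + 10.6746 + 9.0598 + 4.1418 = 23.8762

23.876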